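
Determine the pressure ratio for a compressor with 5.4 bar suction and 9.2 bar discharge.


PR = P_high / P_low
PR = 9.2 / 5.4
PR = 1.704

1.704


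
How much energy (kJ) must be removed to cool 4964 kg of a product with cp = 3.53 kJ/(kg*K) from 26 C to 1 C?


dT = 26 - (1) = 25 K
Q = m * cp * dT = 4964 * 3.53 * 25
Q = 438073 kJ

438073


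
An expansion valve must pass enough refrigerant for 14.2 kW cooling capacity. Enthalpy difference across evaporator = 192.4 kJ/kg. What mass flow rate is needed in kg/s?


m_dot = Q / dh
m_dot = 14.2 / 192.4
m_dot = 0.0738 kg/s

0.0738


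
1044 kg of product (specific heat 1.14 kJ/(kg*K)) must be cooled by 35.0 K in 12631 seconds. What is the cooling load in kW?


Q = m * cp * dT / t
Q = 1044 * 1.14 * 35.0 / 12631
Q = 3.298 kW

3.298


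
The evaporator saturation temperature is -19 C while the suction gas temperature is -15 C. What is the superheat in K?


Superheat = T_suction - T_evap
Superheat = -15 - (-19)
Superheat = 4 K

4


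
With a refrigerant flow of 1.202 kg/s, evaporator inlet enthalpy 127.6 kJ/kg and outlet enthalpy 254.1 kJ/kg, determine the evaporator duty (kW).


dh = 254.1 - 127.6 = 126.5 kJ/kg
Q_evap = m_dot * dh = 1.202 * 126.5
Q_evap = 152.05 kW

152.05


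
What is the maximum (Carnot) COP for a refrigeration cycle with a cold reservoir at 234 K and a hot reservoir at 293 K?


dT = 293 - 234 = 59 K
COP_carnot = T_cold / dT = 234 / 59
COP_carnot = 3.966

3.966


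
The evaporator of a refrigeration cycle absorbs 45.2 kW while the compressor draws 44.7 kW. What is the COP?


COP = Q_evap / W
COP = 45.2 / 44.7
COP = 1.011

1.011


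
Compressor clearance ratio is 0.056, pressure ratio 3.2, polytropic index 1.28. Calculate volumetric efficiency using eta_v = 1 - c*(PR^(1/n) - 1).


PR^(1/n) = 3.2^(1/1.28) = 2.48112372
eta_v = 1 - 0.056 * (2.48112372 - 1)
eta_v = 0.9171

0.9171


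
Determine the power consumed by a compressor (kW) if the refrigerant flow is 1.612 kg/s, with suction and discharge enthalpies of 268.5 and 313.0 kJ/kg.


dh = 313.0 - 268.5 = 44.5 kJ/kg
W = m_dot * dh = 1.612 * 44.5 = 71.73 kW

71.73


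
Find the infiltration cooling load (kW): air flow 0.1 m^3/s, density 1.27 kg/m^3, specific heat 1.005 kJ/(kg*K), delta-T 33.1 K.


Q = V_dot * rho * cp * dT
Q = 0.1 * 1.27 * 1.005 * 33.1
Q = 4.225 kW

4.225


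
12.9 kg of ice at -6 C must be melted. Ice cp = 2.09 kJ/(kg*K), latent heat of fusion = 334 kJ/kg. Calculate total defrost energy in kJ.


Sensible heat = cp * dT = 2.09 * 6 = 12.54 kJ/kg
Total per kg = 12.54 + 334 = 346.54 kJ/kg
Q = m * total = 12.9 * 346.54
Q = 4470.4 kJ

4470.4


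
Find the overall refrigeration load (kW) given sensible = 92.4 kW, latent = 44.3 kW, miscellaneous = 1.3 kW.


Q_total = Q_s + Q_l + Q_misc
Q_total = 92.4 + 44.3 + 1.3
Q_total = 138.0 kW

138.0


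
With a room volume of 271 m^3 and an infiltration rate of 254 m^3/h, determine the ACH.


ACH = flow / volume
ACH = 254 / 271
ACH = 0.937

0.937


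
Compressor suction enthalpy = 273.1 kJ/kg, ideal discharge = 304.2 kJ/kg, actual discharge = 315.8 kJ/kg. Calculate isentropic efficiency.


dh_ideal = 304.2 - 273.1 = 31.1 kJ/kg
dh_actual = 315.8 - 273.1 = 42.7 kJ/kg
eta_s = dh_ideal / dh_actual = 31.1 / 42.7
eta_s = 0.7283

0.7283


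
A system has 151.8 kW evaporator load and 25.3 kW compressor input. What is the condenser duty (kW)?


Q_cond = Q_evap + W
Q_cond = 151.8 + 25.3
Q_cond = 177.1 kW

177.1


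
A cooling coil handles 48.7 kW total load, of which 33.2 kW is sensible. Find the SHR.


SHR = Q_sensible / Q_total
SHR = 33.2 / 48.7
SHR = 0.682

0.682


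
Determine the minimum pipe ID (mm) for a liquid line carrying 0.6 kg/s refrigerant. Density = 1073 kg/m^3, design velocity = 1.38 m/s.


A = m_dot / (rho * v) = 0.6 / (1073 * 1.38) = 0.000405202804 m^2
d = sqrt(4*A/pi) * 1000
d = 22.7 mm

22.7


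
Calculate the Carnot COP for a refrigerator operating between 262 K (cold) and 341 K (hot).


dT = 341 - 262 = 79 K
COP_carnot = T_cold / dT = 262 / 79
COP_carnot = 3.316

3.316


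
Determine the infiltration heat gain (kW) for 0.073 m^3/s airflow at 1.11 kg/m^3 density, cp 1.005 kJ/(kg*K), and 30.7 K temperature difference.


Q = V_dot * rho * cp * dT
Q = 0.073 * 1.11 * 1.005 * 30.7
Q = 2.5 kW

2.5


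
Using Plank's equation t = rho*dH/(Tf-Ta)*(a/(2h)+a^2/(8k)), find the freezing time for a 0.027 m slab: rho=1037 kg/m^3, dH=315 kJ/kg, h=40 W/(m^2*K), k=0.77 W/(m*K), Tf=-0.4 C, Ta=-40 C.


dT = -0.4 - (-40) = 39.6 K
term1 = a/(2h) = 0.027/(2*40) = 0.0003375
term2 = a^2/(8k) = 0.027^2/(8*0.77) = 0.0001183441558
t = rho*dH*1000/dT * (term1 + term2)
t = 1037*315*1000/39.6 * (0.0003375 + 0.0001183441558)
t = 3760 s

3760


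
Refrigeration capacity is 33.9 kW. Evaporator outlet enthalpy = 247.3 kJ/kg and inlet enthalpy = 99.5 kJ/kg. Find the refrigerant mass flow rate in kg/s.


dh = 247.3 - 99.5 = 147.8 kJ/kg
m_dot = Q / dh = 33.9 / 147.8 = 0.2294 kg/s

0.2294


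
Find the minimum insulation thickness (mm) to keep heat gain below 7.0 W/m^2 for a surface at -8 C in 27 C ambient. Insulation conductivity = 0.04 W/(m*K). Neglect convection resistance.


dT = 27 - (-8) = 35 K
thickness = k * dT / q_max * 1000
thickness = 0.04 * 35 / 7.0 * 1000
thickness = 200.0 mm

200.0


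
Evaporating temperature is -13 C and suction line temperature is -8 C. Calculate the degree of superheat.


Superheat = T_suction - T_evap
Superheat = -8 - (-13)
Superheat = 5 K

5


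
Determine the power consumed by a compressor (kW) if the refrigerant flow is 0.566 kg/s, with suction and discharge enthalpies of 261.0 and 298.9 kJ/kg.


dh = 298.9 - 261.0 = 37.9 kJ/kg
W = m_dot * dh = 0.566 * 37.9 = 21.45 kW

21.45


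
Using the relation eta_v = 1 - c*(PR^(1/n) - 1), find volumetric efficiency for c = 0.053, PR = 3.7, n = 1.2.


PR^(1/n) = 3.7^(1/1.2) = 2.9750991
eta_v = 1 - 0.053 * (2.9750991 - 1)
eta_v = 0.8953

0.8953


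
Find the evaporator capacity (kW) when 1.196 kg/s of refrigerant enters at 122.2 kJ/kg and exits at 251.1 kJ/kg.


dh = 251.1 - 122.2 = 128.9 kJ/kg
Q_evap = m_dot * dh = 1.196 * 128.9
Q_evap = 154.16 kW

154.16


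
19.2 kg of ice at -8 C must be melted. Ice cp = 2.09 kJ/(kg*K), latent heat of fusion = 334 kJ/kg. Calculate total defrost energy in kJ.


Sensible heat = cp * dT = 2.09 * 8 = 16.72 kJ/kg
Total per kg = 16.72 + 334 = 350.72 kJ/kg
Q = m * total = 19.2 * 350.72
Q = 6733.8 kJ

6733.8


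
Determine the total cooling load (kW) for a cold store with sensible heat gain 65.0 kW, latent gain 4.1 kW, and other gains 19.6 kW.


Q_total = Q_s + Q_l + Q_misc
Q_total = 65.0 + 4.1 + 19.6
Q_total = 88.7 kW

88.7


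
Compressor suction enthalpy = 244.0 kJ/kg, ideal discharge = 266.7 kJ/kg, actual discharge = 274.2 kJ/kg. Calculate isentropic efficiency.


dh_ideal = 266.7 - 244.0 = 22.7 kJ/kg
dh_actual = 274.2 - 244.0 = 30.2 kJ/kg
eta_s = dh_ideal / dh_actual = 22.7 / 30.2
eta_s = 0.7517

0.7517


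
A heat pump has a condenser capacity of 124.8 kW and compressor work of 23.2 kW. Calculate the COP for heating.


COP_hp = Q_cond / W
COP_hp = 124.8 / 23.2
COP_hp = 5.379

5.379


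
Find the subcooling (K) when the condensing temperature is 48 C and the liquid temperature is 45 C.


Subcooling = T_cond - T_liquid
Subcooling = 48 - 45
Subcooling = 3 K

3


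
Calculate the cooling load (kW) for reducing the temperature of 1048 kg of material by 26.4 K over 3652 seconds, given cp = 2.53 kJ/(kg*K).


Q = m * cp * dT / t
Q = 1048 * 2.53 * 26.4 / 3652
Q = 19.167 kW

19.167


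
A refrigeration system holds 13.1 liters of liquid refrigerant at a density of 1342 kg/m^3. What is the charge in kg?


Charge = V * rho / 1000
Charge = 13.1 * 1342 / 1000
Charge = 17.58 kg

17.58


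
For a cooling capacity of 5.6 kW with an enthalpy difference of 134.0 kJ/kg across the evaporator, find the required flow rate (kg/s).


m_dot = Q / dh
m_dot = 5.6 / 134.0
m_dot = 0.0418 kg/s

0.0418


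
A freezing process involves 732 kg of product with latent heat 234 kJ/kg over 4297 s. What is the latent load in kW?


Q_lat = m * h_fg / t
Q_lat = 732 * 234 / 4297
Q_lat = 39.86 kW

39.86


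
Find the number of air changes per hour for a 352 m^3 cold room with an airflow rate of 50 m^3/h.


ACH = flow / volume
ACH = 50 / 352
ACH = 0.142

0.142


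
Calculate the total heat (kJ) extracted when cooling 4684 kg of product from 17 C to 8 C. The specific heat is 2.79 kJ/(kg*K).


dT = 17 - (8) = 9 K
Q = m * cp * dT = 4684 * 2.79 * 9
Q = 117615 kJ

117615


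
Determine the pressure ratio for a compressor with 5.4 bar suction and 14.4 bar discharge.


PR = P_high / P_low
PR = 14.4 / 5.4
PR = 2.667

2.667


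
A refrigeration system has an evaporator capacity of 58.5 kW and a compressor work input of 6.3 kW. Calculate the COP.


COP = Q_evap / W
COP = 58.5 / 6.3
COP = 9.286

9.286


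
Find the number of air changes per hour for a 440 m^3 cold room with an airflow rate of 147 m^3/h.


ACH = flow / volume
ACH = 147 / 440
ACH = 0.334

0.334


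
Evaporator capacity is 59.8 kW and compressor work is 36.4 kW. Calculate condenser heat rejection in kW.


Q_cond = Q_evap + W
Q_cond = 59.8 + 36.4
Q_cond = 96.2 kW

96.2


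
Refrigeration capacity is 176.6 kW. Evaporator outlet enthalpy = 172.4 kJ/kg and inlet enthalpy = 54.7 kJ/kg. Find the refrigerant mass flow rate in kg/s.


dh = 172.4 - 54.7 = 117.7 kJ/kg
m_dot = Q / dh = 176.6 / 117.7 = 1.5004 kg/s

1.5004


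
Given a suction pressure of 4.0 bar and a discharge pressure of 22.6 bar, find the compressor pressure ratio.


PR = P_high / P_low
PR = 22.6 / 4.0
PR = 5.65

5.65


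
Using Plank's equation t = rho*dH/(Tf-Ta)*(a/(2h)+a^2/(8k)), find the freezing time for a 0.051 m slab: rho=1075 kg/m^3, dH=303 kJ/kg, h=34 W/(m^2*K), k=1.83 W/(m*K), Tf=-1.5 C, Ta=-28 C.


dT = -1.5 - (-28) = 26.5 K
term1 = a/(2h) = 0.051/(2*34) = 0.00075
term2 = a^2/(8k) = 0.051^2/(8*1.83) = 0.0001776639344
t = rho*dH*1000/dT * (term1 + term2)
t = 1075*303*1000/26.5 * (0.00075 + 0.0001776639344)
t = 11402 s

11402


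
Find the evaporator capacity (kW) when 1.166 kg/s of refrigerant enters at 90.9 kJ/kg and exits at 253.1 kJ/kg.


dh = 253.1 - 90.9 = 162.2 kJ/kg
Q_evap = m_dot * dh = 1.166 * 162.2
Q_evap = 189.13 kW

189.13


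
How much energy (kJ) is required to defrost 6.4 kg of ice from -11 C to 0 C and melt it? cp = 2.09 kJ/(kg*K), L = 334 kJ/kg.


Sensible heat = cp * dT = 2.09 * 11 = 22.99 kJ/kg
Total per kg = 22.99 + 334 = 356.99 kJ/kg
Q = m * total = 6.4 * 356.99
Q = 2284.7 kJ

2284.7


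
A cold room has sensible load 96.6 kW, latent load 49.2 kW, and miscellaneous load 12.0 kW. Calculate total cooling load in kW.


Q_total = Q_s + Q_l + Q_misc
Q_total = 96.6 + 49.2 + 12.0
Q_total = 157.8 kW

157.8


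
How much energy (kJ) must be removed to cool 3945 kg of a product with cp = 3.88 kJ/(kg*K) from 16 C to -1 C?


dT = 16 - (-1) = 17 K
Q = m * cp * dT = 3945 * 3.88 * 17
Q = 260212 kJ

260212


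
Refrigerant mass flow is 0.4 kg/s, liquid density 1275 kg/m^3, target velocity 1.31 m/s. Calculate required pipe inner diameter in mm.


A = m_dot / (rho * v) = 0.4 / (1275 * 1.31) = 0.000239485107 m^2
d = sqrt(4*A/pi) * 1000
d = 17.5 mm

17.5


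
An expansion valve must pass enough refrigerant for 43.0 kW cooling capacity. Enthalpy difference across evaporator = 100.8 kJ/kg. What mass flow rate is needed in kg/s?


m_dot = Q / dh
m_dot = 43.0 / 100.8
m_dot = 0.4266 kg/s

0.4266


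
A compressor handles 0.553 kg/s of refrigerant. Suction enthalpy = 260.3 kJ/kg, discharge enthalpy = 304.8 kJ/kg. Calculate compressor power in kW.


dh = 304.8 - 260.3 = 44.5 kJ/kg
W = m_dot * dh = 0.553 * 44.5 = 24.61 kW

24.61


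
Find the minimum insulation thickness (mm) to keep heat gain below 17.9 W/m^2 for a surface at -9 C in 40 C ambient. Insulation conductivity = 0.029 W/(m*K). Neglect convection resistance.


dT = 40 - (-9) = 49 K
thickness = k * dT / q_max * 1000
thickness = 0.029 * 49 / 17.9 * 1000
thickness = 79.4 mm

79.4


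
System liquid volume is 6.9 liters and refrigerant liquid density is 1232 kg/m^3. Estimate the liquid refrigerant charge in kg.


Charge = V * rho / 1000
Charge = 6.9 * 1232 / 1000
Charge = 8.5 kg

8.5


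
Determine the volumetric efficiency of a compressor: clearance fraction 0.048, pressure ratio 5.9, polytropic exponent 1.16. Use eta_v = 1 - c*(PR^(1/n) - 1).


PR^(1/n) = 5.9^(1/1.16) = 4.6187834
eta_v = 1 - 0.048 * (4.6187834 - 1)
eta_v = 0.8263

0.8263


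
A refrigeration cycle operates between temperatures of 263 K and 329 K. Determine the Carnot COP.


dT = 329 - 263 = 66 K
COP_carnot = T_cold / dT = 263 / 66
COP_carnot = 3.985

3.985


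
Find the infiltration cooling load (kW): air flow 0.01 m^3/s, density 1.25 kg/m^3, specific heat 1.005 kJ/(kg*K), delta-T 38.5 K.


Q = V_dot * rho * cp * dT
Q = 0.01 * 1.25 * 1.005 * 38.5
Q = 0.484 kW

0.484


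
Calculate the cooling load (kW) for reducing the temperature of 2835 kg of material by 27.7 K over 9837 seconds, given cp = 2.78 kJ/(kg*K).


Q = m * cp * dT / t
Q = 2835 * 2.78 * 27.7 / 9837
Q = 22.193 kW

22.193


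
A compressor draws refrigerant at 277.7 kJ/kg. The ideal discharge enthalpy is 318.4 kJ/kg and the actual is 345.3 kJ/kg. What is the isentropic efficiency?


dh_ideal = 318.4 - 277.7 = 40.7 kJ/kg
dh_actual = 345.3 - 277.7 = 67.6 kJ/kg
eta_s = dh_ideal / dh_actual = 40.7 / 67.6
eta_s = 0.6021

0.6021


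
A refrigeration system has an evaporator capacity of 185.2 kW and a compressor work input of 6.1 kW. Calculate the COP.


COP = Q_evap / W
COP = 185.2 / 6.1
COP = 30.361

30.361


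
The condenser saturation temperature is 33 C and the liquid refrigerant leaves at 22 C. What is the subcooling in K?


Subcooling = T_cond - T_liquid
Subcooling = 33 - 22
Subcooling = 11 K

11


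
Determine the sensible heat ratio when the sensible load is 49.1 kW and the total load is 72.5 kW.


SHR = Q_sensible / Q_total
SHR = 49.1 / 72.5
SHR = 0.677

0.677


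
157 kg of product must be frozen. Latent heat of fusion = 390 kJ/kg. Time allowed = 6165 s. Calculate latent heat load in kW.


Q_lat = m * h_fg / t
Q_lat = 157 * 390 / 6165
Q_lat = 9.93 kW

9.93


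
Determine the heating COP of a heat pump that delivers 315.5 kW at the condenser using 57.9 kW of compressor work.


COP_hp = Q_cond / W
COP_hp = 315.5 / 57.9
COP_hp = 5.449

5.449


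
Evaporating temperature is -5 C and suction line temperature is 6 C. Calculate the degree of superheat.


Superheat = T_suction - T_evap
Superheat = 6 - (-5)
Superheat = 11 K

11


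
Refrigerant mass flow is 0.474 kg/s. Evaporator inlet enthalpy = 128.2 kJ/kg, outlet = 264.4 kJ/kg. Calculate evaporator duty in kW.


dh = 264.4 - 128.2 = 136.2 kJ/kg
Q_evap = m_dot * dh = 0.474 * 136.2
Q_evap = 64.56 kW

64.56


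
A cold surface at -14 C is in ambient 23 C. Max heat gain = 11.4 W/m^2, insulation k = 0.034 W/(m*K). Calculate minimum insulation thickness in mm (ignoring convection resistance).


dT = 23 - (-14) = 37 K
thickness = k * dT / q_max * 1000
thickness = 0.034 * 37 / 11.4 * 1000
thickness = 110.4 mm

110.4


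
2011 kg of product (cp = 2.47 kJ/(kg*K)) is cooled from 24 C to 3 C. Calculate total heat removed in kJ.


dT = 24 - (3) = 21 K
Q = m * cp * dT = 2011 * 2.47 * 21
Q = 104311 kJ

104311


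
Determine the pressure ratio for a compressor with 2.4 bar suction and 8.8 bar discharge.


PR = P_high / P_low
PR = 8.8 / 2.4
PR = 3.667

3.667


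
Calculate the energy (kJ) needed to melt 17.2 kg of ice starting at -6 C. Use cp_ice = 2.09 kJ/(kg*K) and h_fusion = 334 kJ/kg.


Sensible heat = cp * dT = 2.09 * 6 = 12.54 kJ/kg
Total per kg = 12.54 + 334 = 346.54 kJ/kg
Q = m * total = 17.2 * 346.54
Q = 5960.5 kJ

5960.5


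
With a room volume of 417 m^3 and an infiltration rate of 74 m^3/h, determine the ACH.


ACH = flow / volume
ACH = 74 / 417
ACH = 0.177

0.177


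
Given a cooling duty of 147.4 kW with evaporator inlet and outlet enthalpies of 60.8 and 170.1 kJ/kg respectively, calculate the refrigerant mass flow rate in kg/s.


dh = 170.1 - 60.8 = 109.3 kJ/kg
m_dot = Q / dh = 147.4 / 109.3 = 1.3486 kg/s

1.3486


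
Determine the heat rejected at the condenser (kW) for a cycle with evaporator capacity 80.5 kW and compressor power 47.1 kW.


Q_cond = Q_evap + W
Q_cond = 80.5 + 47.1
Q_cond = 127.6 kW

127.6


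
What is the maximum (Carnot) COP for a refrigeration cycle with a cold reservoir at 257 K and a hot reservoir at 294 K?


dT = 294 - 257 = 37 K
COP_carnot = T_cold / dT = 257 / 37
COP_carnot = 6.946

6.946


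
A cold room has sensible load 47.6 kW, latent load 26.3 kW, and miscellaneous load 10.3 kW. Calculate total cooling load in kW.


Q_total = Q_s + Q_l + Q_misc
Q_total = 47.6 + 26.3 + 10.3
Q_total = 84.2 kW

84.2


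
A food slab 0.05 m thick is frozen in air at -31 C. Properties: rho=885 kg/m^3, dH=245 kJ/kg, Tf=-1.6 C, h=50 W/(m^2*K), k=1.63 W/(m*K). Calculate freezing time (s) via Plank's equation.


dT = -1.6 - (-31) = 29.4 K
term1 = a/(2h) = 0.05/(2*50) = 0.0005
term2 = a^2/(8k) = 0.05^2/(8*1.63) = 0.0001917177914
t = rho*dH*1000/dT * (term1 + term2)
t = 885*245*1000/29.4 * (0.0005 + 0.0001917177914)
t = 5101 s

5101


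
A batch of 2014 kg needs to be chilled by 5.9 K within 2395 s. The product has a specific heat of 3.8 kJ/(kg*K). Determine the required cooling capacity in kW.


Q = m * cp * dT / t
Q = 2014 * 3.8 * 5.9 / 2395
Q = 18.853 kW

18.853


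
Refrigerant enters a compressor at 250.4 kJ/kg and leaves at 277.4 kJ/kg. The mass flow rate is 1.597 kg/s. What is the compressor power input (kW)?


dh = 277.4 - 250.4 = 27.0 kJ/kg
W = m_dot * dh = 1.597 * 27.0 = 43.12 kW

43.12


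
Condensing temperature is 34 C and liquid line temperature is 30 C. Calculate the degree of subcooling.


Subcooling = T_cond - T_liquid
Subcooling = 34 - 30
Subcooling = 4 K

4


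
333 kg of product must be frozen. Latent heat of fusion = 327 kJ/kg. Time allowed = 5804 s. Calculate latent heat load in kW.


Q_lat = m * h_fg / t
Q_lat = 333 * 327 / 5804
Q_lat = 18.76 kW

18.76


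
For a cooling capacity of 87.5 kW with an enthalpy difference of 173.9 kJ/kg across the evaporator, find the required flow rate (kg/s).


m_dot = Q / dh
m_dot = 87.5 / 173.9
m_dot = 0.5032 kg/s

0.5032


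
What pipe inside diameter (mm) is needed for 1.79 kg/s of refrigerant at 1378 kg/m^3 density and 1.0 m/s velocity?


A = m_dot / (rho * v) = 1.79 / (1378 * 1.0) = 0.001298984035 m^2
d = sqrt(4*A/pi) * 1000
d = 40.7 mm

40.7


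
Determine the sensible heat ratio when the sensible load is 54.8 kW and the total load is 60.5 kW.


SHR = Q_sensible / Q_total
SHR = 54.8 / 60.5
SHR = 0.906

0.906


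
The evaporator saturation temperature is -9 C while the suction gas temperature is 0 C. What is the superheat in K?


Superheat = T_suction - T_evap
Superheat = 0 - (-9)
Superheat = 9 K

9


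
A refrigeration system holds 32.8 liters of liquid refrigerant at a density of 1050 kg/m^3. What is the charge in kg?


Charge = V * rho / 1000
Charge = 32.8 * 1050 / 1000
Charge = 34.44 kg

34.44


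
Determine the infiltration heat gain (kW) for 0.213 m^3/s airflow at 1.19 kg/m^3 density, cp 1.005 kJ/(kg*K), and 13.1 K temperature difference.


Q = V_dot * rho * cp * dT
Q = 0.213 * 1.19 * 1.005 * 13.1
Q = 3.337 kW

3.337


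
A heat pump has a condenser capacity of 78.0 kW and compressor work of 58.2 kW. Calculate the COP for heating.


COP_hp = Q_cond / W
COP_hp = 78.0 / 58.2
COP_hp = 1.34

1.34


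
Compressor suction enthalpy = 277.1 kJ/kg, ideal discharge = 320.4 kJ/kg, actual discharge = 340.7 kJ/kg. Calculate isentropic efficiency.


dh_ideal = 320.4 - 277.1 = 43.3 kJ/kg
dh_actual = 340.7 - 277.1 = 63.6 kJ/kg
eta_s = dh_ideal / dh_actual = 43.3 / 63.6
eta_s = 0.6808

0.6808


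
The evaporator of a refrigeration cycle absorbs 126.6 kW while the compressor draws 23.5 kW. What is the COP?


COP = Q_evap / W
COP = 126.6 / 23.5
COP = 5.387

5.387


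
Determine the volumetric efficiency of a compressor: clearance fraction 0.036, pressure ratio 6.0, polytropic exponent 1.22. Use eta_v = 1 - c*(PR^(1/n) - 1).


PR^(1/n) = 6.0^(1/1.22) = 4.34339067
eta_v = 1 - 0.036 * (4.34339067 - 1)
eta_v = 0.8796

0.8796


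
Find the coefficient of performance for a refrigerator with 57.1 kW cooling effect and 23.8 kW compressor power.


COP = Q_evap / W
COP = 57.1 / 23.8
COP = 2.399

2.399


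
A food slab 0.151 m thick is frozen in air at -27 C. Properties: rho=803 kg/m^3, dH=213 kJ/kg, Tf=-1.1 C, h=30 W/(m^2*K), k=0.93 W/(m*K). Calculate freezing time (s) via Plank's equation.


dT = -1.1 - (-27) = 25.9 K
term1 = a/(2h) = 0.151/(2*30) = 0.002516666667
term2 = a^2/(8k) = 0.151^2/(8*0.93) = 0.003064650538
t = rho*dH*1000/dT * (term1 + term2)
t = 803*213*1000/25.9 * (0.002516666667 + 0.003064650538)
t = 36858 s

36858


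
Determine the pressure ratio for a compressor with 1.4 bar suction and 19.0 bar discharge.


PR = P_high / P_low
PR = 19.0 / 1.4
PR = 13.571

13.571


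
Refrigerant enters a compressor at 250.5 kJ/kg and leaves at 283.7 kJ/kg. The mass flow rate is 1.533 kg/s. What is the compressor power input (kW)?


dh = 283.7 - 250.5 = 33.2 kJ/kg
W = m_dot * dh = 1.533 * 33.2 = 50.9 kW

50.9


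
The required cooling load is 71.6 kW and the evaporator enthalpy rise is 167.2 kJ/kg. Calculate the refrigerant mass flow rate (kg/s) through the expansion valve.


m_dot = Q / dh
m_dot = 71.6 / 167.2
m_dot = 0.4282 kg/s

0.4282


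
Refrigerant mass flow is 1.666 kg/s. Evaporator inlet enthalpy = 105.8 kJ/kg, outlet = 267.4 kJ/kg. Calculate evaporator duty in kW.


dh = 267.4 - 105.8 = 161.6 kJ/kg
Q_evap = m_dot * dh = 1.666 * 161.6
Q_evap = 269.23 kW

269.23


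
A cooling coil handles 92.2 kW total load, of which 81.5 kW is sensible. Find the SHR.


SHR = Q_sensible / Q_total
SHR = 81.5 / 92.2
SHR = 0.884

0.884


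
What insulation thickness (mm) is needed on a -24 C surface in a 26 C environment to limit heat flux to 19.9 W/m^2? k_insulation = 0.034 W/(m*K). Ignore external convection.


dT = 26 - (-24) = 50 K
thickness = k * dT / q_max * 1000
thickness = 0.034 * 50 / 19.9 * 1000
thickness = 85.4 mm

85.4


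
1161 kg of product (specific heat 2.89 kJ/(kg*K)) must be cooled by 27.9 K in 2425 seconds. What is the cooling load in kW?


Q = m * cp * dT / t
Q = 1161 * 2.89 * 27.9 / 2425
Q = 38.603 kW

38.603


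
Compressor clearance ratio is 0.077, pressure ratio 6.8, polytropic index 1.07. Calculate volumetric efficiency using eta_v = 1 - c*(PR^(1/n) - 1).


PR^(1/n) = 6.8^(1/1.07) = 5.99854212
eta_v = 1 - 0.077 * (5.99854212 - 1)
eta_v = 0.6151

0.6151


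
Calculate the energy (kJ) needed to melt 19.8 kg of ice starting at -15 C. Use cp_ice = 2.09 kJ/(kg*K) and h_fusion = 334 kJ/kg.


Sensible heat = cp * dT = 2.09 * 15 = 31.35 kJ/kg
Total per kg = 31.35 + 334 = 365.35 kJ/kg
Q = m * total = 19.8 * 365.35
Q = 7233.9 kJ

7233.9


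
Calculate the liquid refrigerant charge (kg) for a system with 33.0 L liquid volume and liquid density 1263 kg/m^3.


Charge = V * rho / 1000
Charge = 33.0 * 1263 / 1000
Charge = 41.68 kg

41.68


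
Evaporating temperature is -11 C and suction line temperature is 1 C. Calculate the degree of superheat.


Superheat = T_suction - T_evap
Superheat = 1 - (-11)
Superheat = 12 K

12


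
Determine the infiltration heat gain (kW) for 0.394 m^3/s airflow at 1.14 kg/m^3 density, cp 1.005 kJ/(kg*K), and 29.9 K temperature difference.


Q = V_dot * rho * cp * dT
Q = 0.394 * 1.14 * 1.005 * 29.9
Q = 13.497 kW

13.497


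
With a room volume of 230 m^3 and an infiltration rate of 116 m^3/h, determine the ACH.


ACH = flow / volume
ACH = 116 / 230
ACH = 0.504

0.504


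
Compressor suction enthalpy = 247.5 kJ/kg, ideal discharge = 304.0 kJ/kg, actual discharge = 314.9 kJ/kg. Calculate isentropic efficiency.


dh_ideal = 304.0 - 247.5 = 56.5 kJ/kg
dh_actual = 314.9 - 247.5 = 67.4 kJ/kg
eta_s = dh_ideal / dh_actual = 56.5 / 67.4
eta_s = 0.8383

0.8383


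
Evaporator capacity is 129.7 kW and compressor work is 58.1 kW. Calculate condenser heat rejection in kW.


Q_cond = Q_evap + W
Q_cond = 129.7 + 58.1
Q_cond = 187.8 kW

187.8


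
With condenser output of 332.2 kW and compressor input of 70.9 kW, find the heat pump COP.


COP_hp = Q_cond / W
COP_hp = 332.2 / 70.9
COP_hp = 4.685

4.685


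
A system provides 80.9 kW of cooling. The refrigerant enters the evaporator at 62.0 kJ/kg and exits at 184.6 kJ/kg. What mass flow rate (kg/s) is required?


dh = 184.6 - 62.0 = 122.6 kJ/kg
m_dot = Q / dh = 80.9 / 122.6 = 0.6599 kg/s

0.6599


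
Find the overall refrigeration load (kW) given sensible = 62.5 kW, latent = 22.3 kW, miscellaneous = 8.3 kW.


Q_total = Q_s + Q_l + Q_misc
Q_total = 62.5 + 22.3 + 8.3
Q_total = 93.1 kW

93.1


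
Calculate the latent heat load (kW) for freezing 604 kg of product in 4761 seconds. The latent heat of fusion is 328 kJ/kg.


Q_lat = m * h_fg / t
Q_lat = 604 * 328 / 4761
Q_lat = 41.61 kW

41.61


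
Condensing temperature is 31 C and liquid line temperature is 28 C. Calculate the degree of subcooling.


Subcooling = T_cond - T_liquid
Subcooling = 31 - 28
Subcooling = 3 K

3


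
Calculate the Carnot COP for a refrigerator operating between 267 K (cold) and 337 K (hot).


dT = 337 - 267 = 70 K
COP_carnot = T_cold / dT = 267 / 70
COP_carnot = 3.814

3.814


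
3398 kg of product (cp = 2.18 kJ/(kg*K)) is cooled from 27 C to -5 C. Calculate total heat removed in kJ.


dT = 27 - (-5) = 32 K
Q = m * cp * dT = 3398 * 2.18 * 32
Q = 237044 kJ

237044


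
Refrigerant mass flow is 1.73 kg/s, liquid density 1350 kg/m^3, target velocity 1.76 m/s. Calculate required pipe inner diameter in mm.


A = m_dot / (rho * v) = 1.73 / (1350 * 1.76) = 0.0007281144781 m^2
d = sqrt(4*A/pi) * 1000
d = 30.4 mm

30.4


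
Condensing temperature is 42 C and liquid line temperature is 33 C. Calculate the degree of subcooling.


Subcooling = T_cond - T_liquid
Subcooling = 42 - 33
Subcooling = 9 K

9


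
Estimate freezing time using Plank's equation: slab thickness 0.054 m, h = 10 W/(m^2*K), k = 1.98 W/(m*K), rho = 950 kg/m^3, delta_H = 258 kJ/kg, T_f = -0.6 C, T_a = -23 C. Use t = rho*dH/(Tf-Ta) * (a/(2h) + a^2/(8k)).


dT = -0.6 - (-23) = 22.4 K
term1 = a/(2h) = 0.054/(2*10) = 0.0027
term2 = a^2/(8k) = 0.054^2/(8*1.98) = 0.0001840909091
t = rho*dH*1000/dT * (term1 + term2)
t = 950*258*1000/22.4 * (0.0027 + 0.0001840909091)
t = 31558 s

31558


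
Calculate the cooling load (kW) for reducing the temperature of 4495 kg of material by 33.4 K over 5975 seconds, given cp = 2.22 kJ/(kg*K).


Q = m * cp * dT / t
Q = 4495 * 2.22 * 33.4 / 5975
Q = 55.782 kW

55.782


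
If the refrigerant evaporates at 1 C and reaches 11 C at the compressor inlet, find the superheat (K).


Superheat = T_suction - T_evap
Superheat = 11 - (1)
Superheat = 10 K

10


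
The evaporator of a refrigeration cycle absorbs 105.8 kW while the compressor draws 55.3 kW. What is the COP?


COP = Q_evap / W
COP = 105.8 / 55.3
COP = 1.913

1.913


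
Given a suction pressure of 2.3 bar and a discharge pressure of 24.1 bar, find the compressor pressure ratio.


PR = P_high / P_low
PR = 24.1 / 2.3
PR = 10.478

10.478


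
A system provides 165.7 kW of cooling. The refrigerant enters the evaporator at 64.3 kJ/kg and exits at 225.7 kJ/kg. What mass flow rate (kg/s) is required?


dh = 225.7 - 64.3 = 161.4 kJ/kg
m_dot = Q / dh = 165.7 / 161.4 = 1.0266 kg/s

1.0266


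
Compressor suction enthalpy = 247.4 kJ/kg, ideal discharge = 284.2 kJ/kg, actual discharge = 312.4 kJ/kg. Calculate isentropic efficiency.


dh_ideal = 284.2 - 247.4 = 36.8 kJ/kg
dh_actual = 312.4 - 247.4 = 65.0 kJ/kg
eta_s = dh_ideal / dh_actual = 36.8 / 65.0
eta_s = 0.5662

0.5662


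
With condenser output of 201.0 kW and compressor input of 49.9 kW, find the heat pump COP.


COP_hp = Q_cond / W
COP_hp = 201.0 / 49.9
COP_hp = 4.028

4.028


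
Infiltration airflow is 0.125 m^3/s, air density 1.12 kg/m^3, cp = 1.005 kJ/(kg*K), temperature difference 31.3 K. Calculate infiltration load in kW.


Q = V_dot * rho * cp * dT
Q = 0.125 * 1.12 * 1.005 * 31.3
Q = 4.404 kW

4.404


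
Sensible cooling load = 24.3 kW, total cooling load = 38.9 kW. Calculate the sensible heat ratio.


SHR = Q_sensible / Q_total
SHR = 24.3 / 38.9
SHR = 0.625

0.625


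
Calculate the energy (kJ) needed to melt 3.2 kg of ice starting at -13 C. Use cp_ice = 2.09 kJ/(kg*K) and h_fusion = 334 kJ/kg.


Sensible heat = cp * dT = 2.09 * 13 = 27.17 kJ/kg
Total per kg = 27.17 + 334 = 361.17 kJ/kg
Q = m * total = 3.2 * 361.17
Q = 1155.7 kJ

1155.7


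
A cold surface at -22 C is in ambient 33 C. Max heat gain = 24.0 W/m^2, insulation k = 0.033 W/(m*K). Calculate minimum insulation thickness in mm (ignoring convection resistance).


dT = 33 - (-22) = 55 K
thickness = k * dT / q_max * 1000
thickness = 0.033 * 55 / 24.0 * 1000
thickness = 75.6 mm

75.6


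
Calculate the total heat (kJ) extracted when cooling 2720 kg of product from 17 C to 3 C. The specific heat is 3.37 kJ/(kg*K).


dT = 17 - (3) = 14 K
Q = m * cp * dT = 2720 * 3.37 * 14
Q = 128330 kJ

128330


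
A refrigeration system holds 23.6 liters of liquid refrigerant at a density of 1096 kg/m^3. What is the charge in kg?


Charge = V * rho / 1000
Charge = 23.6 * 1096 / 1000
Charge = 25.87 kg

25.87


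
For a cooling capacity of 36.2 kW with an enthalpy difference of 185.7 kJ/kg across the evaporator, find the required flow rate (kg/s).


m_dot = Q / dh
m_dot = 36.2 / 185.7
m_dot = 0.1949 kg/s

0.1949


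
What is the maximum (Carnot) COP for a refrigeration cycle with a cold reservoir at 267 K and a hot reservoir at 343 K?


dT = 343 - 267 = 76 K
COP_carnot = T_cold / dT = 267 / 76
COP_carnot = 3.513

3.513


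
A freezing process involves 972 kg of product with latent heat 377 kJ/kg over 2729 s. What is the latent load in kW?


Q_lat = m * h_fg / t
Q_lat = 972 * 377 / 2729
Q_lat = 134.28 kW

134.28


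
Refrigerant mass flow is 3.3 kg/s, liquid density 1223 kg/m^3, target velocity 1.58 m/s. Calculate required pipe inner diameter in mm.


A = m_dot / (rho * v) = 3.3 / (1223 * 1.58) = 0.001707773994 m^2
d = sqrt(4*A/pi) * 1000
d = 46.6 mm

46.6


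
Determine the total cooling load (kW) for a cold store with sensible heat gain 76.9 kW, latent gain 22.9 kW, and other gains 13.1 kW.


Q_total = Q_s + Q_l + Q_misc
Q_total = 76.9 + 22.9 + 13.1
Q_total = 112.9 kW

112.9


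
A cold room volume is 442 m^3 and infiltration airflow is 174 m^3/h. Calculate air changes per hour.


ACH = flow / volume
ACH = 174 / 442
ACH = 0.394

0.394


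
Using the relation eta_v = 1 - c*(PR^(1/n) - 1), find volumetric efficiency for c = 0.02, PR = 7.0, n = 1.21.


PR^(1/n) = 7.0^(1/1.21) = 4.99376536
eta_v = 1 - 0.02 * (4.99376536 - 1)
eta_v = 0.9201

0.9201


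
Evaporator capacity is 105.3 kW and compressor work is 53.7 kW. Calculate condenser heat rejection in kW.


Q_cond = Q_evap + W
Q_cond = 105.3 + 53.7
Q_cond = 159.0 kW

159.0


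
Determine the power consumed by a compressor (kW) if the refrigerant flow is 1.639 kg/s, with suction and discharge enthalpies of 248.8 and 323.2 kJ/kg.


dh = 323.2 - 248.8 = 74.4 kJ/kg
W = m_dot * dh = 1.639 * 74.4 = 121.94 kW

121.94


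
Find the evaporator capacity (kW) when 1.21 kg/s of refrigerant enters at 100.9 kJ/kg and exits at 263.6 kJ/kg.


dh = 263.6 - 100.9 = 162.7 kJ/kg
Q_evap = m_dot * dh = 1.21 * 162.7
Q_evap = 196.87 kW

196.87


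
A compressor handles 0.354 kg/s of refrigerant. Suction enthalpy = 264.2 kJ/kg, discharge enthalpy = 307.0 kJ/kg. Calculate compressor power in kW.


dh = 307.0 - 264.2 = 42.8 kJ/kg
W = m_dot * dh = 0.354 * 42.8 = 15.15 kW

15.15


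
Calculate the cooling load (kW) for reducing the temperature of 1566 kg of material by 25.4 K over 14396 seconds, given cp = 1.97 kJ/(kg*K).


Q = m * cp * dT / t
Q = 1566 * 1.97 * 25.4 / 14396
Q = 5.443 kW

5.443


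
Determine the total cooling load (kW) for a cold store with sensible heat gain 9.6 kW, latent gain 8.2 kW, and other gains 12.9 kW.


Q_total = Q_s + Q_l + Q_misc
Q_total = 9.6 + 8.2 + 12.9
Q_total = 30.7 kW

30.7


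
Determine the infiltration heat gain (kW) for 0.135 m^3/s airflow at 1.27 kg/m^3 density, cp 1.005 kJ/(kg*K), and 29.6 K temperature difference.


Q = V_dot * rho * cp * dT
Q = 0.135 * 1.27 * 1.005 * 29.6
Q = 5.1 kW

5.1


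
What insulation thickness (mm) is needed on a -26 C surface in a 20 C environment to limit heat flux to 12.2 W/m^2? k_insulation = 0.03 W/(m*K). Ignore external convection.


dT = 20 - (-26) = 46 K
thickness = k * dT / q_max * 1000
thickness = 0.03 * 46 / 12.2 * 1000
thickness = 113.1 mm

113.1


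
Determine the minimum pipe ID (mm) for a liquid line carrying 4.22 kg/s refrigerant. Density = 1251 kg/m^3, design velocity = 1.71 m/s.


A = m_dot / (rho * v) = 4.22 / (1251 * 1.71) = 0.001972690853 m^2
d = sqrt(4*A/pi) * 1000
d = 50.1 mm

50.1


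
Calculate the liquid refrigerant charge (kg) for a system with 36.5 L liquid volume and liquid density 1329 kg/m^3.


Charge = V * rho / 1000
Charge = 36.5 * 1329 / 1000
Charge = 48.51 kg

48.51


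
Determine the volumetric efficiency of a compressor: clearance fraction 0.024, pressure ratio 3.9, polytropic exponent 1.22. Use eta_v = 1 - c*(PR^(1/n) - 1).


PR^(1/n) = 3.9^(1/1.22) = 3.05125979
eta_v = 1 - 0.024 * (3.05125979 - 1)
eta_v = 0.9508

0.9508


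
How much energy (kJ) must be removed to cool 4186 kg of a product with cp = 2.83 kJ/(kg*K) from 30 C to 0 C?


dT = 30 - (0) = 30 K
Q = m * cp * dT = 4186 * 2.83 * 30
Q = 355391 kJ

355391


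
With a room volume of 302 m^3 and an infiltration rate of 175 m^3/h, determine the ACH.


ACH = flow / volume
ACH = 175 / 302
ACH = 0.579

0.579


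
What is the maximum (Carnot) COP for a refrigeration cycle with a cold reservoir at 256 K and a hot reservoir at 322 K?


dT = 322 - 256 = 66 K
COP_carnot = T_cold / dT = 256 / 66
COP_carnot = 3.879

3.879


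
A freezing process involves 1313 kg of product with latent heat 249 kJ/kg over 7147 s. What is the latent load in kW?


Q_lat = m * h_fg / t
Q_lat = 1313 * 249 / 7147
Q_lat = 45.74 kW

45.74


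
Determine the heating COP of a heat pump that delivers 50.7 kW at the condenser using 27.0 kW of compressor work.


COP_hp = Q_cond / W
COP_hp = 50.7 / 27.0
COP_hp = 1.878

1.878


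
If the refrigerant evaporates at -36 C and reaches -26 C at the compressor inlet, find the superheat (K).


Superheat = T_suction - T_evap
Superheat = -26 - (-36)
Superheat = 10 K

10


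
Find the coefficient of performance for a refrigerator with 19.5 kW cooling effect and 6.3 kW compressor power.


COP = Q_evap / W
COP = 19.5 / 6.3
COP = 3.095

3.095


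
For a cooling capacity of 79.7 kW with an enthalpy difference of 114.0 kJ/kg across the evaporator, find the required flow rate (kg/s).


m_dot = Q / dh
m_dot = 79.7 / 114.0
m_dot = 0.6991 kg/s

0.6991


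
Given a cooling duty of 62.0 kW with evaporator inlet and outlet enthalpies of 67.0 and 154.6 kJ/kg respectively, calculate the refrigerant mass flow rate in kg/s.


dh = 154.6 - 67.0 = 87.6 kJ/kg
m_dot = Q / dh = 62.0 / 87.6 = 0.7078 kg/s

0.7078


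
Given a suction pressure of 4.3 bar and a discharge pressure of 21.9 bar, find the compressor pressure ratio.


PR = P_high / P_low
PR = 21.9 / 4.3
PR = 5.093

5.093


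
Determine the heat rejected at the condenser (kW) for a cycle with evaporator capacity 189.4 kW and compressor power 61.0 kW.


Q_cond = Q_evap + W
Q_cond = 189.4 + 61.0
Q_cond = 250.4 kW

250.4


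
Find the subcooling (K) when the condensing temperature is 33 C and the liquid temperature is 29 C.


Subcooling = T_cond - T_liquid
Subcooling = 33 - 29
Subcooling = 4 K

4


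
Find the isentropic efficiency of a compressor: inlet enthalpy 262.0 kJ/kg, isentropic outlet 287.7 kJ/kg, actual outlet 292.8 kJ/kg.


dh_ideal = 287.7 - 262.0 = 25.7 kJ/kg
dh_actual = 292.8 - 262.0 = 30.8 kJ/kg
eta_s = dh_ideal / dh_actual = 25.7 / 30.8
eta_s = 0.8344

0.8344


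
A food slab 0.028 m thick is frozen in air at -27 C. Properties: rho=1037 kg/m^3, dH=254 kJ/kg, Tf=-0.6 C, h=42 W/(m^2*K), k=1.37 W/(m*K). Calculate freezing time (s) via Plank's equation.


dT = -0.6 - (-27) = 26.4 K
term1 = a/(2h) = 0.028/(2*42) = 0.0003333333333
term2 = a^2/(8k) = 0.028^2/(8*1.37) = 0.00007153284672
t = rho*dH*1000/dT * (term1 + term2)
t = 1037*254*1000/26.4 * (0.0003333333333 + 0.00007153284672)
t = 4039 s

4039


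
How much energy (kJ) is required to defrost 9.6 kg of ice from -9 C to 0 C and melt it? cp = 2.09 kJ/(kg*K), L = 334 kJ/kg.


Sensible heat = cp * dT = 2.09 * 9 = 18.81 kJ/kg
Total per kg = 18.81 + 334 = 352.81 kJ/kg
Q = m * total = 9.6 * 352.81
Q = 3387.0 kJ

3387.0


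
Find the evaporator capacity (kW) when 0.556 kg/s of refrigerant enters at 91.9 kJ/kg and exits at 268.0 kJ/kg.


dh = 268.0 - 91.9 = 176.1 kJ/kg
Q_evap = m_dot * dh = 0.556 * 176.1
Q_evap = 97.91 kW

97.91


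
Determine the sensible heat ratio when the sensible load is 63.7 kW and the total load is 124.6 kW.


SHR = Q_sensible / Q_total
SHR = 63.7 / 124.6
SHR = 0.511

0.511


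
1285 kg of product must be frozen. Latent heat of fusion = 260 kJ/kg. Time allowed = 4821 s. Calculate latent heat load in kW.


Q_lat = m * h_fg / t
Q_lat = 1285 * 260 / 4821
Q_lat = 69.3 kW

69.3


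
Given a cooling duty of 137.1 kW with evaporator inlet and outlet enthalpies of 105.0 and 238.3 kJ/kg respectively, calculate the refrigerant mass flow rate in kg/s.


dh = 238.3 - 105.0 = 133.3 kJ/kg
m_dot = Q / dh = 137.1 / 133.3 = 1.0285 kg/s

1.0285


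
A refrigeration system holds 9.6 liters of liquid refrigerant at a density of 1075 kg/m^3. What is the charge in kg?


Charge = V * rho / 1000
Charge = 9.6 * 1075 / 1000
Charge = 10.32 kg

10.32


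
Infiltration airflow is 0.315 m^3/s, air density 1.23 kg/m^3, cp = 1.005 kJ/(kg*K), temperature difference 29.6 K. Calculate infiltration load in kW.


Q = V_dot * rho * cp * dT
Q = 0.315 * 1.23 * 1.005 * 29.6
Q = 11.526 kW

11.526


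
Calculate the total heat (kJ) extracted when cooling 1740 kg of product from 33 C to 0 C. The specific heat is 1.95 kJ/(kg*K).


dT = 33 - (0) = 33 K
Q = m * cp * dT = 1740 * 1.95 * 33
Q = 111969 kJ

111969


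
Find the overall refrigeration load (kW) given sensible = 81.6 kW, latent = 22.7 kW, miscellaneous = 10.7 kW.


Q_total = Q_s + Q_l + Q_misc
Q_total = 81.6 + 22.7 + 10.7
Q_total = 115.0 kW

115.0


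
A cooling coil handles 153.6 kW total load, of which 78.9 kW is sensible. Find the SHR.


SHR = Q_sensible / Q_total
SHR = 78.9 / 153.6
SHR = 0.514

0.514


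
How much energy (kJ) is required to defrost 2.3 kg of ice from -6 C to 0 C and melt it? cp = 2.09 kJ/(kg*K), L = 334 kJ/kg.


Sensible heat = cp * dT = 2.09 * 6 = 12.54 kJ/kg
Total per kg = 12.54 + 334 = 346.54 kJ/kg
Q = m * total = 2.3 * 346.54
Q = 797.0 kJ

797.0


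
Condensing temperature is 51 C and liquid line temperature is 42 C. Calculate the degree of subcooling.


Subcooling = T_cond - T_liquid
Subcooling = 51 - 42
Subcooling = 9 K

9


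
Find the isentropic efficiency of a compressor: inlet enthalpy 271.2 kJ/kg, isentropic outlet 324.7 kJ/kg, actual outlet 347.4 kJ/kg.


dh_ideal = 324.7 - 271.2 = 53.5 kJ/kg
dh_actual = 347.4 - 271.2 = 76.2 kJ/kg
eta_s = dh_ideal / dh_actual = 53.5 / 76.2
eta_s = 0.7021

0.7021
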